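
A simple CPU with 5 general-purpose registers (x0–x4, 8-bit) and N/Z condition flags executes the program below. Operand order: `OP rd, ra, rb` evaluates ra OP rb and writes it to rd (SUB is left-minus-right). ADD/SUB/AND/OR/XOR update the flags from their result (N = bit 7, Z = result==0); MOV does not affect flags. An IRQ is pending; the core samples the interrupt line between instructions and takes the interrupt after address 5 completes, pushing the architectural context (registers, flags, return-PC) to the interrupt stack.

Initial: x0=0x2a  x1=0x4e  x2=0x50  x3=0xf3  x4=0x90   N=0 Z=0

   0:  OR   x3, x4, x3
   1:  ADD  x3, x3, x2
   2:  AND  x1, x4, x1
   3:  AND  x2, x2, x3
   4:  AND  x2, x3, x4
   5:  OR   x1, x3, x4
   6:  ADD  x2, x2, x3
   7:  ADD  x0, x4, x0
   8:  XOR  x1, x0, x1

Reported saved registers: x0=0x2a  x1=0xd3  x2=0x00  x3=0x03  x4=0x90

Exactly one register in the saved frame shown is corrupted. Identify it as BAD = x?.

BAD = x3

after  0: x0=0x2a x1=0x4e x2=0x50 x3=0xf3 x4=0x90  N=1 Z=0
after  1: x0=0x2a x1=0x4e x2=0x50 x3=0x43 x4=0x90  N=0 Z=0
after  2: x0=0x2a x1=0x00 x2=0x50 x3=0x43 x4=0x90  N=0 Z=1
after  3: x0=0x2a x1=0x00 x2=0x40 x3=0x43 x4=0x90  N=0 Z=0
after  4: x0=0x2a x1=0x00 x2=0x00 x3=0x43 x4=0x90  N=0 Z=1
after  5: x0=0x2a x1=0xd3 x2=0x00 x3=0x43 x4=0x90  N=1 Z=0
-- IRQ taken; context saved, return-PC = 6 --
mismatch: x3: reported 0x03 vs actual 0x43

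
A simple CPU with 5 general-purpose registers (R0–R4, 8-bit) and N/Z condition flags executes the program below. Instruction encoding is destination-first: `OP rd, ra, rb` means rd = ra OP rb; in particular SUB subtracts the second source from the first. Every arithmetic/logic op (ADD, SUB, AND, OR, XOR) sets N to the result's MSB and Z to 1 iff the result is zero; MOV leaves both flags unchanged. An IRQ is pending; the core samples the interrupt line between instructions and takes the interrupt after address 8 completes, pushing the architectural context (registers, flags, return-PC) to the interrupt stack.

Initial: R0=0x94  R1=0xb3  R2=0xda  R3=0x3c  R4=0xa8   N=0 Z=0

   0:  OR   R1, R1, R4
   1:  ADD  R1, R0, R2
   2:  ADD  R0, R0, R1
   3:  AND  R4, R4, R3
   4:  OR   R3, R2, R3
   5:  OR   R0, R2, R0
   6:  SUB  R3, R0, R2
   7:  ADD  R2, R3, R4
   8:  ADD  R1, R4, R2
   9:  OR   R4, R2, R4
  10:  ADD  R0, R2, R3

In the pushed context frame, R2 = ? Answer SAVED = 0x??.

SAVED = 0x28

after  0: R0=0x94 R1=0xbb R2=0xda R3=0x3c R4=0xa8  N=1 Z=0
after  1: R0=0x94 R1=0x6e R2=0xda R3=0x3c R4=0xa8  N=0 Z=0
after  2: R0=0x02 R1=0x6e R2=0xda R3=0x3c R4=0xa8  N=0 Z=0
after  3: R0=0x02 R1=0x6e R2=0xda R3=0x3c R4=0x28  N=0 Z=0
after  4: R0=0x02 R1=0x6e R2=0xda R3=0xfe R4=0x28  N=1 Z=0
after  5: R0=0xda R1=0x6e R2=0xda R3=0xfe R4=0x28  N=1 Z=0
after  6: R0=0xda R1=0x6e R2=0xda R3=0x00 R4=0x28  N=0 Z=1
after  7: R0=0xda R1=0x6e R2=0x28 R3=0x00 R4=0x28  N=0 Z=0
after  8: R0=0xda R1=0x50 R2=0x28 R3=0x00 R4=0x28  N=0 Z=0
-- IRQ taken; context saved, return-PC = 9 --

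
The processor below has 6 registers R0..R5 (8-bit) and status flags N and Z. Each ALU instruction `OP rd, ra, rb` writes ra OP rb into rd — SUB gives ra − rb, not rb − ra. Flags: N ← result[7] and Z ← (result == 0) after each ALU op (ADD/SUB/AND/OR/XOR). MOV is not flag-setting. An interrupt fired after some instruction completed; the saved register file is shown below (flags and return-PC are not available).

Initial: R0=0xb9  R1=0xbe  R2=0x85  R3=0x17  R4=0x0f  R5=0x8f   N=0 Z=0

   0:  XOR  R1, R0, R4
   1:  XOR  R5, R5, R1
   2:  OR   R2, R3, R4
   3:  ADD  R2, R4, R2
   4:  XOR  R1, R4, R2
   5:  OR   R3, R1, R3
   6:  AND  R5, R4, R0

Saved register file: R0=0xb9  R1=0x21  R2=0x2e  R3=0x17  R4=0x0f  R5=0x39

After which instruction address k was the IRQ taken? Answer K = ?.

after  0: R0=0xb9 R1=0xb6 R2=0x85 R3=0x17 R4=0x0f R5=0x8f  N=1 Z=0
after  1: R0=0xb9 R1=0xb6 R2=0x85 R3=0x17 R4=0x0f R5=0x39  N=0 Z=0
after  2: R0=0xb9 R1=0xb6 R2=0x1f R3=0x17 R4=0x0f R5=0x39  N=0 Z=0
after  3: R0=0xb9 R1=0xb6 R2=0x2e R3=0x17 R4=0x0f R5=0x39  N=0 Z=0
after  4: R0=0xb9 R1=0x21 R2=0x2e R3=0x17 R4=0x0f R5=0x39  N=0 Z=0
-- IRQ taken; context saved, return-PC = 5 --

K = 4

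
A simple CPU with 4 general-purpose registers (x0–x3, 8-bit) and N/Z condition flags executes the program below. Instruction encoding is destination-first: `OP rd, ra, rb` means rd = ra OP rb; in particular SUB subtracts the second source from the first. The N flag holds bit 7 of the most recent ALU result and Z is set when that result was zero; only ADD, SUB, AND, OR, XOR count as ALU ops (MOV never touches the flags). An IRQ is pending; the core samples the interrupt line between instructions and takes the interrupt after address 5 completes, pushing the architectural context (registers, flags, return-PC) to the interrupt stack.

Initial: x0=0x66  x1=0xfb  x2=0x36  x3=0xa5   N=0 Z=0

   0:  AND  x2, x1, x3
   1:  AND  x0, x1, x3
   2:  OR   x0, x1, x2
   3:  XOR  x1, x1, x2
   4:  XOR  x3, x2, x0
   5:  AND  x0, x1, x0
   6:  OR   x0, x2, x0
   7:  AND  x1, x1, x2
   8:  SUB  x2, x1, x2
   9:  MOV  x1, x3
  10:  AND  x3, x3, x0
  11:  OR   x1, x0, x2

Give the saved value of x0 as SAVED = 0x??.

after  0: x0=0x66 x1=0xfb x2=0xa1 x3=0xa5  N=1 Z=0
after  1: x0=0xa1 x1=0xfb x2=0xa1 x3=0xa5  N=1 Z=0
after  2: x0=0xfb x1=0xfb x2=0xa1 x3=0xa5  N=1 Z=0
after  3: x0=0xfb x1=0x5a x2=0xa1 x3=0xa5  N=0 Z=0
after  4: x0=0xfb x1=0x5a x2=0xa1 x3=0x5a  N=0 Z=0
after  5: x0=0x5a x1=0x5a x2=0xa1 x3=0x5a  N=0 Z=0
-- IRQ taken; context saved, return-PC = 6 --

SAVED = 0x5a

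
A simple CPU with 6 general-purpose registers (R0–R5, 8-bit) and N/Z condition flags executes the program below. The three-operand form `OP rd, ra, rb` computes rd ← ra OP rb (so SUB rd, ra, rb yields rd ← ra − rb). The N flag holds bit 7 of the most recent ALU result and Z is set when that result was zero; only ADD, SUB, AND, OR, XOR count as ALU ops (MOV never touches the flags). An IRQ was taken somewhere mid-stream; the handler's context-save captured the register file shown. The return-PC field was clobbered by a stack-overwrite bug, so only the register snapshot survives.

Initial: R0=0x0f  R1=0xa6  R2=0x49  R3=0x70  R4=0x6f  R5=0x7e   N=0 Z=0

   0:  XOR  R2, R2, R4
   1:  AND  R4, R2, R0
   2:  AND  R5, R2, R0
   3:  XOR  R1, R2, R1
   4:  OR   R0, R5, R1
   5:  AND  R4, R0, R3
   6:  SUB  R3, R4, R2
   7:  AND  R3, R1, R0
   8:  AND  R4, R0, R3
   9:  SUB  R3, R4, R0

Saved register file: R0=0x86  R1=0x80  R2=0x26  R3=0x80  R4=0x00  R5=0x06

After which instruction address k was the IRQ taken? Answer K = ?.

K = 7

after  0: R0=0x0f R1=0xa6 R2=0x26 R3=0x70 R4=0x6f R5=0x7e  N=0 Z=0
after  1: R0=0x0f R1=0xa6 R2=0x26 R3=0x70 R4=0x06 R5=0x7e  N=0 Z=0
after  2: R0=0x0f R1=0xa6 R2=0x26 R3=0x70 R4=0x06 R5=0x06  N=0 Z=0
after  3: R0=0x0f R1=0x80 R2=0x26 R3=0x70 R4=0x06 R5=0x06  N=1 Z=0
after  4: R0=0x86 R1=0x80 R2=0x26 R3=0x70 R4=0x06 R5=0x06  N=1 Z=0
after  5: R0=0x86 R1=0x80 R2=0x26 R3=0x70 R4=0x00 R5=0x06  N=0 Z=1
after  6: R0=0x86 R1=0x80 R2=0x26 R3=0xda R4=0x00 R5=0x06  N=1 Z=0
after  7: R0=0x86 R1=0x80 R2=0x26 R3=0x80 R4=0x00 R5=0x06  N=1 Z=0
-- IRQ taken; context saved, return-PC = 8 --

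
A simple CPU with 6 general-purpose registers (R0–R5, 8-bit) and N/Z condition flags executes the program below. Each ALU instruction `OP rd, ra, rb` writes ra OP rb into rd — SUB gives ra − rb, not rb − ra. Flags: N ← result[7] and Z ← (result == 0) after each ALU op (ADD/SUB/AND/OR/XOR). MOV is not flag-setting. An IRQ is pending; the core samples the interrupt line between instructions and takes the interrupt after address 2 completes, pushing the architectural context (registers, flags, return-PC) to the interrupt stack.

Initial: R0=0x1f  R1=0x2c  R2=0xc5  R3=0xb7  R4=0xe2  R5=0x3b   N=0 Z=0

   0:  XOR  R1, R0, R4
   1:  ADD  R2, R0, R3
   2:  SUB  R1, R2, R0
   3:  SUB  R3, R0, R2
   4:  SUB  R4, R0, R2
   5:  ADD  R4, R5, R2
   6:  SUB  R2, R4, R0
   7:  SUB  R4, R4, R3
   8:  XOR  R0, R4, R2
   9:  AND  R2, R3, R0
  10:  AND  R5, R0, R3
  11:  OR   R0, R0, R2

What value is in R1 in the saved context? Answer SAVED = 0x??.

after  0: R0=0x1f R1=0xfd R2=0xc5 R3=0xb7 R4=0xe2 R5=0x3b  N=1 Z=0
after  1: R0=0x1f R1=0xfd R2=0xd6 R3=0xb7 R4=0xe2 R5=0x3b  N=1 Z=0
after  2: R0=0x1f R1=0xb7 R2=0xd6 R3=0xb7 R4=0xe2 R5=0x3b  N=1 Z=0
-- IRQ taken; context saved, return-PC = 3 --

SAVED = 0xb7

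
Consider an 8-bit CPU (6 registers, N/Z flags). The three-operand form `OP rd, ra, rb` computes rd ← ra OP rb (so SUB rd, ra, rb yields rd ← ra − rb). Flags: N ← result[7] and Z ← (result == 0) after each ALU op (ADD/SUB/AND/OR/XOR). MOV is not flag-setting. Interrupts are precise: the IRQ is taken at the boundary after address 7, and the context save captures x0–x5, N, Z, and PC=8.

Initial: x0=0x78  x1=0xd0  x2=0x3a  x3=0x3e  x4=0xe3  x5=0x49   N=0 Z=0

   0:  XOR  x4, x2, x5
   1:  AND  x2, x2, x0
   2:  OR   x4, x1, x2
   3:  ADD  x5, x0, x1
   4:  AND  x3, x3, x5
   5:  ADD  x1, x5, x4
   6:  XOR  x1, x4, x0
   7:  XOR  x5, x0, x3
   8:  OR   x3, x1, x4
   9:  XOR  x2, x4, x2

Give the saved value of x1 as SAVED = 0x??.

after  0: x0=0x78 x1=0xd0 x2=0x3a x3=0x3e x4=0x73 x5=0x49  N=0 Z=0
after  1: x0=0x78 x1=0xd0 x2=0x38 x3=0x3e x4=0x73 x5=0x49  N=0 Z=0
after  2: x0=0x78 x1=0xd0 x2=0x38 x3=0x3e x4=0xf8 x5=0x49  N=1 Z=0
after  3: x0=0x78 x1=0xd0 x2=0x38 x3=0x3e x4=0xf8 x5=0x48  N=0 Z=0
after  4: x0=0x78 x1=0xd0 x2=0x38 x3=0x08 x4=0xf8 x5=0x48  N=0 Z=0
after  5: x0=0x78 x1=0x40 x2=0x38 x3=0x08 x4=0xf8 x5=0x48  N=0 Z=0
after  6: x0=0x78 x1=0x80 x2=0x38 x3=0x08 x4=0xf8 x5=0x48  N=1 Z=0
after  7: x0=0x78 x1=0x80 x2=0x38 x3=0x08 x4=0xf8 x5=0x70  N=0 Z=0
-- IRQ taken; context saved, return-PC = 8 --

SAVED = 0x80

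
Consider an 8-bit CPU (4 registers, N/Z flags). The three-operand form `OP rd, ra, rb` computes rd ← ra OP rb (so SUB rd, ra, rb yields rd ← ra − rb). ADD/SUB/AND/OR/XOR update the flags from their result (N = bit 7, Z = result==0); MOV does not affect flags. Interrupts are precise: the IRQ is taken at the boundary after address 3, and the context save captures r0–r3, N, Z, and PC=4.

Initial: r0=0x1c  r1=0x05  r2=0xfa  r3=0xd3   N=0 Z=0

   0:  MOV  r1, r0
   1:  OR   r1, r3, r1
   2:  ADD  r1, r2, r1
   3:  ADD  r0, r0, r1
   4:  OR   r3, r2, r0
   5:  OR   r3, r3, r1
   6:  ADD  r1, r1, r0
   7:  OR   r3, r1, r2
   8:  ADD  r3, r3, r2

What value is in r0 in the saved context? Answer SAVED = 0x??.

SAVED = 0xf5

after  0: r0=0x1c r1=0x1c r2=0xfa r3=0xd3  N=0 Z=0
after  1: r0=0x1c r1=0xdf r2=0xfa r3=0xd3  N=1 Z=0
after  2: r0=0x1c r1=0xd9 r2=0xfa r3=0xd3  N=1 Z=0
after  3: r0=0xf5 r1=0xd9 r2=0xfa r3=0xd3  N=1 Z=0
-- IRQ taken; context saved, return-PC = 4 --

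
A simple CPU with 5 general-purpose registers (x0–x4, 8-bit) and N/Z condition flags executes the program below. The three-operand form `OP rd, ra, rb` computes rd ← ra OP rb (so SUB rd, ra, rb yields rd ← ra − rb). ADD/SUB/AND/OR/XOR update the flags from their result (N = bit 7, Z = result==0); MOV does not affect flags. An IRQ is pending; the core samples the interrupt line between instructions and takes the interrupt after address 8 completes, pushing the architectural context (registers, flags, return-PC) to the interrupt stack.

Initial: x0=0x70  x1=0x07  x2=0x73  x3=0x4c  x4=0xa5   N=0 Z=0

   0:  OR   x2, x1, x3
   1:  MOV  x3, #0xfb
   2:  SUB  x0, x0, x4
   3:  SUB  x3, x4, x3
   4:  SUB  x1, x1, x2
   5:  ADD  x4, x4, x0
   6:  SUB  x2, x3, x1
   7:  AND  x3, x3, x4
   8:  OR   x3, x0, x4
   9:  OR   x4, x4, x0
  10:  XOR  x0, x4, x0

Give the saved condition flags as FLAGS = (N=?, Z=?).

after  0: x0=0x70 x1=0x07 x2=0x4f x3=0x4c x4=0xa5  N=0 Z=0
after  1: x0=0x70 x1=0x07 x2=0x4f x3=0xfb x4=0xa5  N=0 Z=0
after  2: x0=0xcb x1=0x07 x2=0x4f x3=0xfb x4=0xa5  N=1 Z=0
after  3: x0=0xcb x1=0x07 x2=0x4f x3=0xaa x4=0xa5  N=1 Z=0
after  4: x0=0xcb x1=0xb8 x2=0x4f x3=0xaa x4=0xa5  N=1 Z=0
after  5: x0=0xcb x1=0xb8 x2=0x4f x3=0xaa x4=0x70  N=0 Z=0
after  6: x0=0xcb x1=0xb8 x2=0xf2 x3=0xaa x4=0x70  N=1 Z=0
after  7: x0=0xcb x1=0xb8 x2=0xf2 x3=0x20 x4=0x70  N=0 Z=0
after  8: x0=0xcb x1=0xb8 x2=0xf2 x3=0xfb x4=0x70  N=1 Z=0
-- IRQ taken; context saved, return-PC = 9 --

FLAGS = (N=1, Z=0)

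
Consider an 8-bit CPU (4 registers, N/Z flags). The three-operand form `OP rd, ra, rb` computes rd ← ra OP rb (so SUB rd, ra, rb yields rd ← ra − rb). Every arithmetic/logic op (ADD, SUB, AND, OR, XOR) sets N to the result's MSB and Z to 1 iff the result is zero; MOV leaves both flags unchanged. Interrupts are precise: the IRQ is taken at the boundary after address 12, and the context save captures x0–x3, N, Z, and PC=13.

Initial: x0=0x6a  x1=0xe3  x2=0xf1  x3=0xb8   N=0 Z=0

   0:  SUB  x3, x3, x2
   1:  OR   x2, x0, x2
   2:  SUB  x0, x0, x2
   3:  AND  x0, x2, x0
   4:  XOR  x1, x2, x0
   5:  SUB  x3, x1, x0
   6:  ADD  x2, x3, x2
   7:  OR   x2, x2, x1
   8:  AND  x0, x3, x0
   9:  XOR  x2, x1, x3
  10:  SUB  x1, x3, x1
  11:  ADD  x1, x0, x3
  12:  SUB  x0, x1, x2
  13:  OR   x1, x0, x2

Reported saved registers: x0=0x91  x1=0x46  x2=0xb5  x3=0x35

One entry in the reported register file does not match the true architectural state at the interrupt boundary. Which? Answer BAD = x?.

BAD = x3

after  0: x0=0x6a x1=0xe3 x2=0xf1 x3=0xc7  N=1 Z=0
after  1: x0=0x6a x1=0xe3 x2=0xfb x3=0xc7  N=1 Z=0
after  2: x0=0x6f x1=0xe3 x2=0xfb x3=0xc7  N=0 Z=0
after  3: x0=0x6b x1=0xe3 x2=0xfb x3=0xc7  N=0 Z=0
after  4: x0=0x6b x1=0x90 x2=0xfb x3=0xc7  N=1 Z=0
after  5: x0=0x6b x1=0x90 x2=0xfb x3=0x25  N=0 Z=0
after  6: x0=0x6b x1=0x90 x2=0x20 x3=0x25  N=0 Z=0
after  7: x0=0x6b x1=0x90 x2=0xb0 x3=0x25  N=1 Z=0
after  8: x0=0x21 x1=0x90 x2=0xb0 x3=0x25  N=0 Z=0
after  9: x0=0x21 x1=0x90 x2=0xb5 x3=0x25  N=1 Z=0
after 10: x0=0x21 x1=0x95 x2=0xb5 x3=0x25  N=1 Z=0
after 11: x0=0x21 x1=0x46 x2=0xb5 x3=0x25  N=0 Z=0
after 12: x0=0x91 x1=0x46 x2=0xb5 x3=0x25  N=1 Z=0
-- IRQ taken; context saved, return-PC = 13 --
mismatch: x3: reported 0x35 vs actual 0x25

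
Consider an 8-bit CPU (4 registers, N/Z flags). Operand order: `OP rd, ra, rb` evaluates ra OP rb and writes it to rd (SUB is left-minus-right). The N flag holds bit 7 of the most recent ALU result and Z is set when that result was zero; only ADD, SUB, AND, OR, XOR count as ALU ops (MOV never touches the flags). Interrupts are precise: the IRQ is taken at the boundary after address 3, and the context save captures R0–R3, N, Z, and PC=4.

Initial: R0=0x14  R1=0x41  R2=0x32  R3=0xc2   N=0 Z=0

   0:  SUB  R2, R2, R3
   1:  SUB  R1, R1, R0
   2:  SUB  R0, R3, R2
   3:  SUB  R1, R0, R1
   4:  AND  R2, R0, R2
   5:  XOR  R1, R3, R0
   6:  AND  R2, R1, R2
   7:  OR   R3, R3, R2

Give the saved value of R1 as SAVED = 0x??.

SAVED = 0x25

after  0: R0=0x14 R1=0x41 R2=0x70 R3=0xc2  N=0 Z=0
after  1: R0=0x14 R1=0x2d R2=0x70 R3=0xc2  N=0 Z=0
after  2: R0=0x52 R1=0x2d R2=0x70 R3=0xc2  N=0 Z=0
after  3: R0=0x52 R1=0x25 R2=0x70 R3=0xc2  N=0 Z=0
-- IRQ taken; context saved, return-PC = 4 --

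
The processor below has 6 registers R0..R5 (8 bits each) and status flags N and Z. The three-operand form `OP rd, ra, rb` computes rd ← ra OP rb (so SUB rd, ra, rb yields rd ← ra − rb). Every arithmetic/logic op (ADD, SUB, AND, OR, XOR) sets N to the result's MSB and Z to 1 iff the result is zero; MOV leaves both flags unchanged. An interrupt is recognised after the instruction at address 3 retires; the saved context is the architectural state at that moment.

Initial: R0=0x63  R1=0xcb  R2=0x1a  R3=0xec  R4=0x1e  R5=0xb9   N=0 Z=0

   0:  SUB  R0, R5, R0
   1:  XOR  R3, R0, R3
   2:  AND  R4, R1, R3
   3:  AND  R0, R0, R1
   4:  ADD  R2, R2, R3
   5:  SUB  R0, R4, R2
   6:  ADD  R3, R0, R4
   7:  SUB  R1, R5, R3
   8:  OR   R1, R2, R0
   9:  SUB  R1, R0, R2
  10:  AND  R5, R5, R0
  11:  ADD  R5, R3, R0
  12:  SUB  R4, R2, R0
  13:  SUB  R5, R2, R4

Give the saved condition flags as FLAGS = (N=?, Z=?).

after  0: R0=0x56 R1=0xcb R2=0x1a R3=0xec R4=0x1e R5=0xb9  N=0 Z=0
after  1: R0=0x56 R1=0xcb R2=0x1a R3=0xba R4=0x1e R5=0xb9  N=1 Z=0
after  2: R0=0x56 R1=0xcb R2=0x1a R3=0xba R4=0x8a R5=0xb9  N=1 Z=0
after  3: R0=0x42 R1=0xcb R2=0x1a R3=0xba R4=0x8a R5=0xb9  N=0 Z=0
-- IRQ taken; context saved, return-PC = 4 --

FLAGS = (N=0, Z=0)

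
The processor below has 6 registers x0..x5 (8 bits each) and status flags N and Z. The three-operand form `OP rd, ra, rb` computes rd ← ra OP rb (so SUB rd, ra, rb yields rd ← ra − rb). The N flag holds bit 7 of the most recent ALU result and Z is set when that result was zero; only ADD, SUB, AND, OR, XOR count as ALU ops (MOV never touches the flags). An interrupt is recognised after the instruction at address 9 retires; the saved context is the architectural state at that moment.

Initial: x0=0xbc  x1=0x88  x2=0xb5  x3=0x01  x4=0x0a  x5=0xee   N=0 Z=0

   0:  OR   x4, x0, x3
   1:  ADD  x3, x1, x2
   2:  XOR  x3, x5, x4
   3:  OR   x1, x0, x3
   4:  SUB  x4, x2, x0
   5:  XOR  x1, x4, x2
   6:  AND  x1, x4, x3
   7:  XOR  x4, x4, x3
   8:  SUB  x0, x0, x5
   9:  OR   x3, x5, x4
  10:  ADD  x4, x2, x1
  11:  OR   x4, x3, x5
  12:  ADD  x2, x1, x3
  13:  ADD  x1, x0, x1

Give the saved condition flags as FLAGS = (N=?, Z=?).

after  0: x0=0xbc x1=0x88 x2=0xb5 x3=0x01 x4=0xbd x5=0xee  N=1 Z=0
after  1: x0=0xbc x1=0x88 x2=0xb5 x3=0x3d x4=0xbd x5=0xee  N=0 Z=0
after  2: x0=0xbc x1=0x88 x2=0xb5 x3=0x53 x4=0xbd x5=0xee  N=0 Z=0
after  3: x0=0xbc x1=0xff x2=0xb5 x3=0x53 x4=0xbd x5=0xee  N=1 Z=0
after  4: x0=0xbc x1=0xff x2=0xb5 x3=0x53 x4=0xf9 x5=0xee  N=1 Z=0
after  5: x0=0xbc x1=0x4c x2=0xb5 x3=0x53 x4=0xf9 x5=0xee  N=0 Z=0
after  6: x0=0xbc x1=0x51 x2=0xb5 x3=0x53 x4=0xf9 x5=0xee  N=0 Z=0
after  7: x0=0xbc x1=0x51 x2=0xb5 x3=0x53 x4=0xaa x5=0xee  N=1 Z=0
after  8: x0=0xce x1=0x51 x2=0xb5 x3=0x53 x4=0xaa x5=0xee  N=1 Z=0
after  9: x0=0xce x1=0x51 x2=0xb5 x3=0xee x4=0xaa x5=0xee  N=1 Z=0
-- IRQ taken; context saved, return-PC = 10 --

FLAGS = (N=1, Z=0)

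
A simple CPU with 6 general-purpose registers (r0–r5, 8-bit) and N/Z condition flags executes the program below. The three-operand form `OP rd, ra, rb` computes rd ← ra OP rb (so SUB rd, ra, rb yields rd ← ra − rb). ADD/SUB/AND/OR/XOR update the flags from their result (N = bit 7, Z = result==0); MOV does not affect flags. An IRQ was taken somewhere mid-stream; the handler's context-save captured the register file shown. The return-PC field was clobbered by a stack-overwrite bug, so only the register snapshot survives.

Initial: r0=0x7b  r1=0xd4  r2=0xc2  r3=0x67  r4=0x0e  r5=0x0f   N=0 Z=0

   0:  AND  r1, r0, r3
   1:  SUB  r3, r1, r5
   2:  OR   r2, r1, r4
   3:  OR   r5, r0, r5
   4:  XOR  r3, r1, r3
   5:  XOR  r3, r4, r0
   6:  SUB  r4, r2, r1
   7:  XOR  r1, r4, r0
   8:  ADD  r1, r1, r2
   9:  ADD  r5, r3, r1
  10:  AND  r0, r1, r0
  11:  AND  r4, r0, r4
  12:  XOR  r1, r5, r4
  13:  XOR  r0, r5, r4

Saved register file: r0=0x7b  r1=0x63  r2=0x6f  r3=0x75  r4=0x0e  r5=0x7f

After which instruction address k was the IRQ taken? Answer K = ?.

K = 5

after  0: r0=0x7b r1=0x63 r2=0xc2 r3=0x67 r4=0x0e r5=0x0f  N=0 Z=0
after  1: r0=0x7b r1=0x63 r2=0xc2 r3=0x54 r4=0x0e r5=0x0f  N=0 Z=0
after  2: r0=0x7b r1=0x63 r2=0x6f r3=0x54 r4=0x0e r5=0x0f  N=0 Z=0
after  3: r0=0x7b r1=0x63 r2=0x6f r3=0x54 r4=0x0e r5=0x7f  N=0 Z=0
after  4: r0=0x7b r1=0x63 r2=0x6f r3=0x37 r4=0x0e r5=0x7f  N=0 Z=0
after  5: r0=0x7b r1=0x63 r2=0x6f r3=0x75 r4=0x0e r5=0x7f  N=0 Z=0
-- IRQ taken; context saved, return-PC = 6 --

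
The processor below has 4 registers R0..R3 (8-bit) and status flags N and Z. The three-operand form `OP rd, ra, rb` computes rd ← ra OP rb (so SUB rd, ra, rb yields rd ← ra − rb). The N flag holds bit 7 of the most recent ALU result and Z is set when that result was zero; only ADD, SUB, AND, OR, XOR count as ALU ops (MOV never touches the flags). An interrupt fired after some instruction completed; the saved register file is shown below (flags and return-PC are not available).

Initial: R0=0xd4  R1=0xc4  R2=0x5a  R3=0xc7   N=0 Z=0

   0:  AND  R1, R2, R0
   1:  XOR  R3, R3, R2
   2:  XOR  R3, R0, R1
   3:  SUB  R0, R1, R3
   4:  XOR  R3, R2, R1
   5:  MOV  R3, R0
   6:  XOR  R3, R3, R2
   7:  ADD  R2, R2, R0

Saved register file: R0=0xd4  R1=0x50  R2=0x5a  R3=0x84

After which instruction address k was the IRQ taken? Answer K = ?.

K = 2

after  0: R0=0xd4 R1=0x50 R2=0x5a R3=0xc7  N=0 Z=0
after  1: R0=0xd4 R1=0x50 R2=0x5a R3=0x9d  N=1 Z=0
after  2: R0=0xd4 R1=0x50 R2=0x5a R3=0x84  N=1 Z=0
-- IRQ taken; context saved, return-PC = 3 --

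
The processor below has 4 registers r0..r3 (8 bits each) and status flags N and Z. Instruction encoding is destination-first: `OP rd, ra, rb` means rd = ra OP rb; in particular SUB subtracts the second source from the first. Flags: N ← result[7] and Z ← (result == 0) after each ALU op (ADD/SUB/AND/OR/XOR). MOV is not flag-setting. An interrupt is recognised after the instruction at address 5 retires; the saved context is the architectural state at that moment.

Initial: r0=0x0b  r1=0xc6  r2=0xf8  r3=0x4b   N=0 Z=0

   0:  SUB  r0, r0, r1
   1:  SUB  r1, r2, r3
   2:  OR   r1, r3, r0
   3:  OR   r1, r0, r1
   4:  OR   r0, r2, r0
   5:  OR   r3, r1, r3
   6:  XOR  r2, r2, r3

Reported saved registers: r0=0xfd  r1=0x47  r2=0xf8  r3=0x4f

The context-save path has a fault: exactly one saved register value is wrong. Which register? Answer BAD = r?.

BAD = r1

after  0: r0=0x45 r1=0xc6 r2=0xf8 r3=0x4b  N=0 Z=0
after  1: r0=0x45 r1=0xad r2=0xf8 r3=0x4b  N=1 Z=0
after  2: r0=0x45 r1=0x4f r2=0xf8 r3=0x4b  N=0 Z=0
after  3: r0=0x45 r1=0x4f r2=0xf8 r3=0x4b  N=0 Z=0
after  4: r0=0xfd r1=0x4f r2=0xf8 r3=0x4b  N=1 Z=0
after  5: r0=0xfd r1=0x4f r2=0xf8 r3=0x4f  N=0 Z=0
-- IRQ taken; context saved, return-PC = 6 --
mismatch: r1: reported 0x47 vs actual 0x4f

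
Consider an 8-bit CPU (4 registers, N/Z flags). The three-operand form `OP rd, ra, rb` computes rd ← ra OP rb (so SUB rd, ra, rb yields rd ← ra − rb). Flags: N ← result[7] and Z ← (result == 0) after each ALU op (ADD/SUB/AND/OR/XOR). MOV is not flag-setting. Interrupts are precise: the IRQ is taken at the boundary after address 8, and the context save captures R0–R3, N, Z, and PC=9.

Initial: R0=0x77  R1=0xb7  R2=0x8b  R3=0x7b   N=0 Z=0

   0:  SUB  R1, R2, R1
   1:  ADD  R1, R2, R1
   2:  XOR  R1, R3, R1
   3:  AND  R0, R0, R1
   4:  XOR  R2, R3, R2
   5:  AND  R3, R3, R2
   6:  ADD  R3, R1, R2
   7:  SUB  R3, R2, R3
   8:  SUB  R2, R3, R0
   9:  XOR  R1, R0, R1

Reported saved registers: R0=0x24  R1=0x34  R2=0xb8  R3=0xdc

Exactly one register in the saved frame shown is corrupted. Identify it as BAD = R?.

after  0: R0=0x77 R1=0xd4 R2=0x8b R3=0x7b  N=1 Z=0
after  1: R0=0x77 R1=0x5f R2=0x8b R3=0x7b  N=0 Z=0
after  2: R0=0x77 R1=0x24 R2=0x8b R3=0x7b  N=0 Z=0
after  3: R0=0x24 R1=0x24 R2=0x8b R3=0x7b  N=0 Z=0
after  4: R0=0x24 R1=0x24 R2=0xf0 R3=0x7b  N=1 Z=0
after  5: R0=0x24 R1=0x24 R2=0xf0 R3=0x70  N=0 Z=0
after  6: R0=0x24 R1=0x24 R2=0xf0 R3=0x14  N=0 Z=0
after  7: R0=0x24 R1=0x24 R2=0xf0 R3=0xdc  N=1 Z=0
after  8: R0=0x24 R1=0x24 R2=0xb8 R3=0xdc  N=1 Z=0
-- IRQ taken; context saved, return-PC = 9 --
mismatch: R1: reported 0x34 vs actual 0x24

BAD = R1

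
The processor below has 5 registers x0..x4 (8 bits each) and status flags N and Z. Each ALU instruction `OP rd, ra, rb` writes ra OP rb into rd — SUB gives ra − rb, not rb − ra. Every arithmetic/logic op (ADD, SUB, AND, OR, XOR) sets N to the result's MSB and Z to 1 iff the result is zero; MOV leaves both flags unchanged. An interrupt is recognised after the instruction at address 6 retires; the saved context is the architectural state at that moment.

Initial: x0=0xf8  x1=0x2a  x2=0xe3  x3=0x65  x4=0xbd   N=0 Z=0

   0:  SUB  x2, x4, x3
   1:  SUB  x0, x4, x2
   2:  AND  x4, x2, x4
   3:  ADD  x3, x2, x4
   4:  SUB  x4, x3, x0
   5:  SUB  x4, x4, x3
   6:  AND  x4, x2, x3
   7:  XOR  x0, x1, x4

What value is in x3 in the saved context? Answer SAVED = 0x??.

after  0: x0=0xf8 x1=0x2a x2=0x58 x3=0x65 x4=0xbd  N=0 Z=0
after  1: x0=0x65 x1=0x2a x2=0x58 x3=0x65 x4=0xbd  N=0 Z=0
after  2: x0=0x65 x1=0x2a x2=0x58 x3=0x65 x4=0x18  N=0 Z=0
after  3: x0=0x65 x1=0x2a x2=0x58 x3=0x70 x4=0x18  N=0 Z=0
after  4: x0=0x65 x1=0x2a x2=0x58 x3=0x70 x4=0x0b  N=0 Z=0
after  5: x0=0x65 x1=0x2a x2=0x58 x3=0x70 x4=0x9b  N=1 Z=0
after  6: x0=0x65 x1=0x2a x2=0x58 x3=0x70 x4=0x50  N=0 Z=0
-- IRQ taken; context saved, return-PC = 7 --

SAVED = 0x70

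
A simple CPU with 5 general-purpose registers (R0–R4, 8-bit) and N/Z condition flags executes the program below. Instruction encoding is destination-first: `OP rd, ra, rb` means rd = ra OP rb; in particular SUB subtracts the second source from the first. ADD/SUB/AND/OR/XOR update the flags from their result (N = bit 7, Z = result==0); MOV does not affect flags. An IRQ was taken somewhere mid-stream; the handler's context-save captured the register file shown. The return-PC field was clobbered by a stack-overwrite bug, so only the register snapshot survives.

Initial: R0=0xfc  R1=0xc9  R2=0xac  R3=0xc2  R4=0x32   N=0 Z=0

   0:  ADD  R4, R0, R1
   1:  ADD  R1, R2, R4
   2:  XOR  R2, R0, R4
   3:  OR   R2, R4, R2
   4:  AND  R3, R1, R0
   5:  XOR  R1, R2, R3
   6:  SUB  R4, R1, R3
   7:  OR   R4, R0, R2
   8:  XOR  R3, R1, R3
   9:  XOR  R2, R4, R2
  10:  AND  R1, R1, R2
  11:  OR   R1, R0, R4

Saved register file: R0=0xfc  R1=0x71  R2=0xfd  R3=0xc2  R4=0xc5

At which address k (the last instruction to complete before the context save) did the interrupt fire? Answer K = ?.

after  0: R0=0xfc R1=0xc9 R2=0xac R3=0xc2 R4=0xc5  N=1 Z=0
after  1: R0=0xfc R1=0x71 R2=0xac R3=0xc2 R4=0xc5  N=0 Z=0
after  2: R0=0xfc R1=0x71 R2=0x39 R3=0xc2 R4=0xc5  N=0 Z=0
after  3: R0=0xfc R1=0x71 R2=0xfd R3=0xc2 R4=0xc5  N=1 Z=0
-- IRQ taken; context saved, return-PC = 4 --

K = 3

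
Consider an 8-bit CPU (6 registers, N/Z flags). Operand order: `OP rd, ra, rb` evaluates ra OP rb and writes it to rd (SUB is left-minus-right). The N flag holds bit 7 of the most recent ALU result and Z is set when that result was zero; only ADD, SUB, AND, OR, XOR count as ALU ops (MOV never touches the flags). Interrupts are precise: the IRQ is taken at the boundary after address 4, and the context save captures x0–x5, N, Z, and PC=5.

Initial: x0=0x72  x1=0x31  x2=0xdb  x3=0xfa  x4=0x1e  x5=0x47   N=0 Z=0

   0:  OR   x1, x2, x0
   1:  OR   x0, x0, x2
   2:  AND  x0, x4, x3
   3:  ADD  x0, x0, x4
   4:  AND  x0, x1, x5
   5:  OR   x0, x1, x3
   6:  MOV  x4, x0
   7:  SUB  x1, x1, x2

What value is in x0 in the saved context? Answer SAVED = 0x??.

after  0: x0=0x72 x1=0xfb x2=0xdb x3=0xfa x4=0x1e x5=0x47  N=1 Z=0
after  1: x0=0xfb x1=0xfb x2=0xdb x3=0xfa x4=0x1e x5=0x47  N=1 Z=0
after  2: x0=0x1a x1=0xfb x2=0xdb x3=0xfa x4=0x1e x5=0x47  N=0 Z=0
after  3: x0=0x38 x1=0xfb x2=0xdb x3=0xfa x4=0x1e x5=0x47  N=0 Z=0
after  4: x0=0x43 x1=0xfb x2=0xdb x3=0xfa x4=0x1e x5=0x47  N=0 Z=0
-- IRQ taken; context saved, return-PC = 5 --

SAVED = 0x43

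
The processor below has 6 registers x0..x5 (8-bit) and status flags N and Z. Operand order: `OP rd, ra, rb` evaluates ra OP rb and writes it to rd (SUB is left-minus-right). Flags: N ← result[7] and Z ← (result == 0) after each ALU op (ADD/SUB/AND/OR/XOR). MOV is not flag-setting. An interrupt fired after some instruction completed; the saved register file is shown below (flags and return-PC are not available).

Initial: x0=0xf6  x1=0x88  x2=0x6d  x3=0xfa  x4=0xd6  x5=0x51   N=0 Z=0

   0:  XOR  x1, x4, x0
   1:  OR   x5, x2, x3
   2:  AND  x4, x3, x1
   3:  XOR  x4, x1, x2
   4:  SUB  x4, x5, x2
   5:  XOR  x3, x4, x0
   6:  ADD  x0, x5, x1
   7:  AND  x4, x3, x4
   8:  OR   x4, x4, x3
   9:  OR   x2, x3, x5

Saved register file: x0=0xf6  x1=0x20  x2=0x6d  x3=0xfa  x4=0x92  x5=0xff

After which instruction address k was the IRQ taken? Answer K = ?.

K = 4

after  0: x0=0xf6 x1=0x20 x2=0x6d x3=0xfa x4=0xd6 x5=0x51  N=0 Z=0
after  1: x0=0xf6 x1=0x20 x2=0x6d x3=0xfa x4=0xd6 x5=0xff  N=1 Z=0
after  2: x0=0xf6 x1=0x20 x2=0x6d x3=0xfa x4=0x20 x5=0xff  N=0 Z=0
after  3: x0=0xf6 x1=0x20 x2=0x6d x3=0xfa x4=0x4d x5=0xff  N=0 Z=0
after  4: x0=0xf6 x1=0x20 x2=0x6d x3=0xfa x4=0x92 x5=0xff  N=1 Z=0
-- IRQ taken; context saved, return-PC = 5 --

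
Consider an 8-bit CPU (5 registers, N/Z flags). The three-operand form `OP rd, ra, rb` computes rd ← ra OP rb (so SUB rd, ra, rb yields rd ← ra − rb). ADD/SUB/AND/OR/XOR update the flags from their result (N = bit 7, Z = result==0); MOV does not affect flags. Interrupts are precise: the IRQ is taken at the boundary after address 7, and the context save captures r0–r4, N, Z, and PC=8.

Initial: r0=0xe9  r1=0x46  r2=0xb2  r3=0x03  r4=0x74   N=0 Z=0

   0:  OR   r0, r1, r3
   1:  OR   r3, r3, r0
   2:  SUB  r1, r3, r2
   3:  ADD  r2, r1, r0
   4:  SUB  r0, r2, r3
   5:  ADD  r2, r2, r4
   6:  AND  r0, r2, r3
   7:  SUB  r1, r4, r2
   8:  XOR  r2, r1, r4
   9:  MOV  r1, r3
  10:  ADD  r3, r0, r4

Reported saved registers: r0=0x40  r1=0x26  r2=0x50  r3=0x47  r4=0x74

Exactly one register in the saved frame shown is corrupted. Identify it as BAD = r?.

BAD = r1

after  0: r0=0x47 r1=0x46 r2=0xb2 r3=0x03 r4=0x74  N=0 Z=0
after  1: r0=0x47 r1=0x46 r2=0xb2 r3=0x47 r4=0x74  N=0 Z=0
after  2: r0=0x47 r1=0x95 r2=0xb2 r3=0x47 r4=0x74  N=1 Z=0
after  3: r0=0x47 r1=0x95 r2=0xdc r3=0x47 r4=0x74  N=1 Z=0
after  4: r0=0x95 r1=0x95 r2=0xdc r3=0x47 r4=0x74  N=1 Z=0
after  5: r0=0x95 r1=0x95 r2=0x50 r3=0x47 r4=0x74  N=0 Z=0
after  6: r0=0x40 r1=0x95 r2=0x50 r3=0x47 r4=0x74  N=0 Z=0
after  7: r0=0x40 r1=0x24 r2=0x50 r3=0x47 r4=0x74  N=0 Z=0
-- IRQ taken; context saved, return-PC = 8 --
mismatch: r1: reported 0x26 vs actual 0x24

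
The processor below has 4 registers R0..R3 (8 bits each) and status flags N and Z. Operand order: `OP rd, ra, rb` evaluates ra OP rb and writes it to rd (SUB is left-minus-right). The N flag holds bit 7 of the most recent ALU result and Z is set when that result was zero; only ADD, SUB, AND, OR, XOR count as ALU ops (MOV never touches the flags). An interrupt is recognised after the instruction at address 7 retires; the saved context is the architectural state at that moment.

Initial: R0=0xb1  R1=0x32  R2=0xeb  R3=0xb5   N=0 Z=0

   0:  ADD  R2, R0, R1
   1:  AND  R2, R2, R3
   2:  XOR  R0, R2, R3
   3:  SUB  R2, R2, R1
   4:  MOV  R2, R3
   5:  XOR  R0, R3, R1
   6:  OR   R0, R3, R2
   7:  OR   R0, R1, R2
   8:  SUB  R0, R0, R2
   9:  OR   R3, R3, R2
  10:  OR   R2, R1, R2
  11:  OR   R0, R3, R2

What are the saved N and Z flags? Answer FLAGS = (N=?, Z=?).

FLAGS = (N=1, Z=0)

after  0: R0=0xb1 R1=0x32 R2=0xe3 R3=0xb5  N=1 Z=0
after  1: R0=0xb1 R1=0x32 R2=0xa1 R3=0xb5  N=1 Z=0
after  2: R0=0x14 R1=0x32 R2=0xa1 R3=0xb5  N=0 Z=0
after  3: R0=0x14 R1=0x32 R2=0x6f R3=0xb5  N=0 Z=0
after  4: R0=0x14 R1=0x32 R2=0xb5 R3=0xb5  N=0 Z=0
after  5: R0=0x87 R1=0x32 R2=0xb5 R3=0xb5  N=1 Z=0
after  6: R0=0xb5 R1=0x32 R2=0xb5 R3=0xb5  N=1 Z=0
after  7: R0=0xb7 R1=0x32 R2=0xb5 R3=0xb5  N=1 Z=0
-- IRQ taken; context saved, return-PC = 8 --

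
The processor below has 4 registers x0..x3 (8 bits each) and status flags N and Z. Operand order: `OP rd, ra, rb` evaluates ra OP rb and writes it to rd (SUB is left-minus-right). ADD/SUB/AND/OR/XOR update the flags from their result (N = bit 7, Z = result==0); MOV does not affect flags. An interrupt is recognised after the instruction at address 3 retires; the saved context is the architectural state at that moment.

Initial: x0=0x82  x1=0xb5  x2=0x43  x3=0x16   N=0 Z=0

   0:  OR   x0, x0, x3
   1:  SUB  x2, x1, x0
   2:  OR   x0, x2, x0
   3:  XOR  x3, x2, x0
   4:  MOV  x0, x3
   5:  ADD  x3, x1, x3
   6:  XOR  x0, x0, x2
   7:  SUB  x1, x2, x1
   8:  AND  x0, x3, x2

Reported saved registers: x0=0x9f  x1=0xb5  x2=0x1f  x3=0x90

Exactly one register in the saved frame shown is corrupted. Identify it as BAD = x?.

after  0: x0=0x96 x1=0xb5 x2=0x43 x3=0x16  N=1 Z=0
after  1: x0=0x96 x1=0xb5 x2=0x1f x3=0x16  N=0 Z=0
after  2: x0=0x9f x1=0xb5 x2=0x1f x3=0x16  N=1 Z=0
after  3: x0=0x9f x1=0xb5 x2=0x1f x3=0x80  N=1 Z=0
-- IRQ taken; context saved, return-PC = 4 --
mismatch: x3: reported 0x90 vs actual 0x80

BAD = x3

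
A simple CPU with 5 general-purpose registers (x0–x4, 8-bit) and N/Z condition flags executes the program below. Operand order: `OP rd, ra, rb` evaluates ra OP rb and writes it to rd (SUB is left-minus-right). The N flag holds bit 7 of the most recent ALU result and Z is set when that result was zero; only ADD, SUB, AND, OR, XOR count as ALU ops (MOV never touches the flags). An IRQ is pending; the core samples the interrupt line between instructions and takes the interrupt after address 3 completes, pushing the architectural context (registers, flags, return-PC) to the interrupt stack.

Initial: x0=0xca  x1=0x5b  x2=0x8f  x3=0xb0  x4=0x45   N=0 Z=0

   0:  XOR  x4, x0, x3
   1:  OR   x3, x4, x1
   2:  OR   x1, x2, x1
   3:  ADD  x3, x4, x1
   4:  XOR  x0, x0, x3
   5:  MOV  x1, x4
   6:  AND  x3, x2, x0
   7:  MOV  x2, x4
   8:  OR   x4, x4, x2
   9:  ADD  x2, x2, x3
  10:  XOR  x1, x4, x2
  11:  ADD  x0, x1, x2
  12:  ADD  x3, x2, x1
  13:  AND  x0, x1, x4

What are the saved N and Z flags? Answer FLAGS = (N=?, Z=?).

after  0: x0=0xca x1=0x5b x2=0x8f x3=0xb0 x4=0x7a  N=0 Z=0
after  1: x0=0xca x1=0x5b x2=0x8f x3=0x7b x4=0x7a  N=0 Z=0
after  2: x0=0xca x1=0xdf x2=0x8f x3=0x7b x4=0x7a  N=1 Z=0
after  3: x0=0xca x1=0xdf x2=0x8f x3=0x59 x4=0x7a  N=0 Z=0
-- IRQ taken; context saved, return-PC = 4 --

FLAGS = (N=0, Z=0)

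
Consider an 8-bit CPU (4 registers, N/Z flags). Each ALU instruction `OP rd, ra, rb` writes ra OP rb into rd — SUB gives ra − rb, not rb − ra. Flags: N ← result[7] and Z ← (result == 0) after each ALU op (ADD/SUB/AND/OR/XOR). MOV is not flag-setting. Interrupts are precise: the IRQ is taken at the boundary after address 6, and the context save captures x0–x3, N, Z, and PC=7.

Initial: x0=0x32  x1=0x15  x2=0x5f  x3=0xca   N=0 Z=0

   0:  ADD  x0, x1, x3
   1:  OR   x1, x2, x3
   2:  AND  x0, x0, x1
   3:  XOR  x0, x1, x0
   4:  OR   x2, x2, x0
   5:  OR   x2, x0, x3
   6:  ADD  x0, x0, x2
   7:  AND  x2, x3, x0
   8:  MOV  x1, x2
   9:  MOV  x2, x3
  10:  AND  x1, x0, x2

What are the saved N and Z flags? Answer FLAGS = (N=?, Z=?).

FLAGS = (N=1, Z=0)

after  0: x0=0xdf x1=0x15 x2=0x5f x3=0xca  N=1 Z=0
after  1: x0=0xdf x1=0xdf x2=0x5f x3=0xca  N=1 Z=0
after  2: x0=0xdf x1=0xdf x2=0x5f x3=0xca  N=1 Z=0
after  3: x0=0x00 x1=0xdf x2=0x5f x3=0xca  N=0 Z=1
after  4: x0=0x00 x1=0xdf x2=0x5f x3=0xca  N=0 Z=0
after  5: x0=0x00 x1=0xdf x2=0xca x3=0xca  N=1 Z=0
after  6: x0=0xca x1=0xdf x2=0xca x3=0xca  N=1 Z=0
-- IRQ taken; context saved, return-PC = 7 --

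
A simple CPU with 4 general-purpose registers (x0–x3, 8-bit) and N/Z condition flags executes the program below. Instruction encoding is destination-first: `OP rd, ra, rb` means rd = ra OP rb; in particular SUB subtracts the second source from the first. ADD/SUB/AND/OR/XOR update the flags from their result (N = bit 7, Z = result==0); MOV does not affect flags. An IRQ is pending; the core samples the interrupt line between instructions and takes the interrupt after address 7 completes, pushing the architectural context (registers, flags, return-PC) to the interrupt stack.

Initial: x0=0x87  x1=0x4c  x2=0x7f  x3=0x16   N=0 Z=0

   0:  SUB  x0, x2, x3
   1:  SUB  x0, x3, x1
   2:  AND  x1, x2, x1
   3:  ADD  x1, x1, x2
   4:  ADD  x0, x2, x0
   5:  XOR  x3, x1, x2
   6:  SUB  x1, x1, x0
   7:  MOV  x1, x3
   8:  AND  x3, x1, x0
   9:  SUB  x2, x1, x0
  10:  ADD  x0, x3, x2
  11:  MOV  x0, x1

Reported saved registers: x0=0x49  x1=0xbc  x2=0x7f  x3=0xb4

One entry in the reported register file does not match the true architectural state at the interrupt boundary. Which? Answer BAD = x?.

BAD = x1

after  0: x0=0x69 x1=0x4c x2=0x7f x3=0x16  N=0 Z=0
after  1: x0=0xca x1=0x4c x2=0x7f x3=0x16  N=1 Z=0
after  2: x0=0xca x1=0x4c x2=0x7f x3=0x16  N=0 Z=0
after  3: x0=0xca x1=0xcb x2=0x7f x3=0x16  N=1 Z=0
after  4: x0=0x49 x1=0xcb x2=0x7f x3=0x16  N=0 Z=0
after  5: x0=0x49 x1=0xcb x2=0x7f x3=0xb4  N=1 Z=0
after  6: x0=0x49 x1=0x82 x2=0x7f x3=0xb4  N=1 Z=0
after  7: x0=0x49 x1=0xb4 x2=0x7f x3=0xb4  N=1 Z=0
-- IRQ taken; context saved, return-PC = 8 --
mismatch: x1: reported 0xbc vs actual 0xb4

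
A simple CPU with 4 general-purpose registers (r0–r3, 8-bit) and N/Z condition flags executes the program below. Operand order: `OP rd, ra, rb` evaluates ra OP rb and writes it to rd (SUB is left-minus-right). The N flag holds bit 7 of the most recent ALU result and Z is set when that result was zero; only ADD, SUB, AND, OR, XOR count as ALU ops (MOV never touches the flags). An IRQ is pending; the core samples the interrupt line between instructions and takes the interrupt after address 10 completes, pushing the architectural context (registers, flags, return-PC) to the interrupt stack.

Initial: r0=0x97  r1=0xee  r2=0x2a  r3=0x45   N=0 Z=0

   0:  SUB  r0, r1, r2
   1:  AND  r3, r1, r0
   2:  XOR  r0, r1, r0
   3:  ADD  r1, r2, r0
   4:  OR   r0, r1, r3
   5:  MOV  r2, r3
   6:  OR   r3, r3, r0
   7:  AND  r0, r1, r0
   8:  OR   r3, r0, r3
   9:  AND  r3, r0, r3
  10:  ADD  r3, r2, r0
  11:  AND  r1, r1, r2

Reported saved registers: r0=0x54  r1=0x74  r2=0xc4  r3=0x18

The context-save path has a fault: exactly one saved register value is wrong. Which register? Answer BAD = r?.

BAD = r1

after  0: r0=0xc4 r1=0xee r2=0x2a r3=0x45  N=1 Z=0
after  1: r0=0xc4 r1=0xee r2=0x2a r3=0xc4  N=1 Z=0
after  2: r0=0x2a r1=0xee r2=0x2a r3=0xc4  N=0 Z=0
after  3: r0=0x2a r1=0x54 r2=0x2a r3=0xc4  N=0 Z=0
after  4: r0=0xd4 r1=0x54 r2=0x2a r3=0xc4  N=1 Z=0
after  5: r0=0xd4 r1=0x54 r2=0xc4 r3=0xc4  N=1 Z=0
after  6: r0=0xd4 r1=0x54 r2=0xc4 r3=0xd4  N=1 Z=0
after  7: r0=0x54 r1=0x54 r2=0xc4 r3=0xd4  N=0 Z=0
after  8: r0=0x54 r1=0x54 r2=0xc4 r3=0xd4  N=1 Z=0
after  9: r0=0x54 r1=0x54 r2=0xc4 r3=0x54  N=0 Z=0
after 10: r0=0x54 r1=0x54 r2=0xc4 r3=0x18  N=0 Z=0
-- IRQ taken; context saved, return-PC = 11 --
mismatch: r1: reported 0x74 vs actual 0x54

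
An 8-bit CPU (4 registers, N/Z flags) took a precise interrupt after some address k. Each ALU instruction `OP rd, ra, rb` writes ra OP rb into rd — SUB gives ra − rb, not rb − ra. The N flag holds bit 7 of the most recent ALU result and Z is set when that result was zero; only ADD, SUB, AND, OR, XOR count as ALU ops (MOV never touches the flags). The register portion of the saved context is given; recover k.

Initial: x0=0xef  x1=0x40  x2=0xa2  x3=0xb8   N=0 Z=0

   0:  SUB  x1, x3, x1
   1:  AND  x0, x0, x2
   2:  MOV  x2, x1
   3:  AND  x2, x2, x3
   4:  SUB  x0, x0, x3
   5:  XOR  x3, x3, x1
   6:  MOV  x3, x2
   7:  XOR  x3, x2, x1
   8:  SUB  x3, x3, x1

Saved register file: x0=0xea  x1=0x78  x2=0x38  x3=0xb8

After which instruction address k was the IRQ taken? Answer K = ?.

after  0: x0=0xef x1=0x78 x2=0xa2 x3=0xb8  N=0 Z=0
after  1: x0=0xa2 x1=0x78 x2=0xa2 x3=0xb8  N=1 Z=0
after  2: x0=0xa2 x1=0x78 x2=0x78 x3=0xb8  N=1 Z=0
after  3: x0=0xa2 x1=0x78 x2=0x38 x3=0xb8  N=0 Z=0
after  4: x0=0xea x1=0x78 x2=0x38 x3=0xb8  N=1 Z=0
-- IRQ taken; context saved, return-PC = 5 --

K = 4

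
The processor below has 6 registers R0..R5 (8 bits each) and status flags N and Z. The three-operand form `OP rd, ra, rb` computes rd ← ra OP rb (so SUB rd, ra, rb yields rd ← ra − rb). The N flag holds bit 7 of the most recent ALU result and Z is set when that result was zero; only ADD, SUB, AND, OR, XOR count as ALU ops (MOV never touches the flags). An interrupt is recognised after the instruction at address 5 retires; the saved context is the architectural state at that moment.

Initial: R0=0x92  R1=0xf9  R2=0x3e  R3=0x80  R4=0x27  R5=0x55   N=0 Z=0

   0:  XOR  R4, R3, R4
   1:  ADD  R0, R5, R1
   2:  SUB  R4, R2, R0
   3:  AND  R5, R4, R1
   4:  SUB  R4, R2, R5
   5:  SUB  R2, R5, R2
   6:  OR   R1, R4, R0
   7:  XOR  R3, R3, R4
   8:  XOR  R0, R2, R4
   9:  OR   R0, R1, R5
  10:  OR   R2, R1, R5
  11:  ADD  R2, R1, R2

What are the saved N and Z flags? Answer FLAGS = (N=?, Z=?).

FLAGS = (N=1, Z=0)

after  0: R0=0x92 R1=0xf9 R2=0x3e R3=0x80 R4=0xa7 R5=0x55  N=1 Z=0
after  1: R0=0x4e R1=0xf9 R2=0x3e R3=0x80 R4=0xa7 R5=0x55  N=0 Z=0
after  2: R0=0x4e R1=0xf9 R2=0x3e R3=0x80 R4=0xf0 R5=0x55  N=1 Z=0
after  3: R0=0x4e R1=0xf9 R2=0x3e R3=0x80 R4=0xf0 R5=0xf0  N=1 Z=0
after  4: R0=0x4e R1=0xf9 R2=0x3e R3=0x80 R4=0x4e R5=0xf0  N=0 Z=0
after  5: R0=0x4e R1=0xf9 R2=0xb2 R3=0x80 R4=0x4e R5=0xf0  N=1 Z=0
-- IRQ taken; context saved, return-PC = 6 --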